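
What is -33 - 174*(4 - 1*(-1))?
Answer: -903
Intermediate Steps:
-33 - 174*(4 - 1*(-1)) = -33 - 174*(4 + 1) = -33 - 174*5 = -33 - 29*30 = -33 - 870 = -903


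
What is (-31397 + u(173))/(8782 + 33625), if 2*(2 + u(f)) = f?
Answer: -62625/84814 ≈ -0.73838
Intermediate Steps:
u(f) = -2 + f/2
(-31397 + u(173))/(8782 + 33625) = (-31397 + (-2 + (1/2)*173))/(8782 + 33625) = (-31397 + (-2 + 173/2))/42407 = (-31397 + 169/2)*(1/42407) = -62625/2*1/42407 = -62625/84814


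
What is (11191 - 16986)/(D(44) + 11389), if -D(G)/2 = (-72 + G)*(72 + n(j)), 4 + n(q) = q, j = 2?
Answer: -5795/15309 ≈ -0.37854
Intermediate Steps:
n(q) = -4 + q
D(G) = 10080 - 140*G (D(G) = -2*(-72 + G)*(72 + (-4 + 2)) = -2*(-72 + G)*(72 - 2) = -2*(-72 + G)*70 = -2*(-5040 + 70*G) = 10080 - 140*G)
(11191 - 16986)/(D(44) + 11389) = (11191 - 16986)/((10080 - 140*44) + 11389) = -5795/((10080 - 6160) + 11389) = -5795/(3920 + 11389) = -5795/15309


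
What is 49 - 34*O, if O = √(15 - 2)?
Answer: 49 - 34*√13 ≈ -73.589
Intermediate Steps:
O = √13 ≈ 3.6056
49 - 34*O = 49 - 34*√13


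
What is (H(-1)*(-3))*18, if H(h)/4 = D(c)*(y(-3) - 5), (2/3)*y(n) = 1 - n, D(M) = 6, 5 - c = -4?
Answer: -1296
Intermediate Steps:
c = 9 (c = 5 - 1*(-4) = 5 + 4 = 9)
y(n) = 3/2 - 3*n/2 (y(n) = 3*(1 - n)/2 = 3/2 - 3*n/2)
H(h) = 24 (H(h) = 4*(6*((3/2 - 3/2*(-3)) - 5)) = 4*(6*((3/2 + 9/2) - 5)) = 4*(6*(6 - 5)) = 4*(6*1) = 4*6 = 24)
(H(-1)*(-3))*18 = (24*(-3))*18 = -72*18 = -1296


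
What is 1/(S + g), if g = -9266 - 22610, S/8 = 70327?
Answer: 1/530740 ≈ 1.8842e-6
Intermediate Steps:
S = 562616 (S = 8*70327 = 562616)
g = -31876
1/(S + g) = 1/(562616 - 31876) = 1/530740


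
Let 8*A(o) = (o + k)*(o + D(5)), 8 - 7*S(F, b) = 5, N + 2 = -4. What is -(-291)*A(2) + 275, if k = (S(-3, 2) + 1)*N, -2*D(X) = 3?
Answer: 8707/56 ≈ 155.48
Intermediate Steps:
N = -6 (N = -2 - 4 = -6)
D(X) = -3/2 (D(X) = -½*3 = -3/2)
S(F, b) = 3/7 (S(F, b) = 8/7 - ⅐*5 = 8/7 - 5/7 = 3/7)
k = -60/7 (k = (3/7 + 1)*(-6) = (10/7)*(-6) = -60/7 ≈ -8.5714)
A(o) = (-60/7 + o)*(-3/2 + o)/8 (A(o) = ((o - 60/7)*(o - 3/2))/8 = ((-60/7 + o)*(-3/2 + o))/8 = (-60/7 + o)*(-3/2 + o)/8)
-(-291)*A(2) + 275 = -(-291)*(45/28 - 141/112*2 + (⅛)*2²) + 275 = -(-291)*(45/28 - 141/56 + (⅛)*4) + 275 = -(-291)*(45/28 - 141/56 + ½) + 275 = -(-291)*(-23)/56 + 275 = -291*23/56 + 275 = -6693/56 + 275 = 8707/56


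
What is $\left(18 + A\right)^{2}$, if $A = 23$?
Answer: $1681$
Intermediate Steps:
$\left(18 + A\right)^{2} = \left(18 + 23\right)^{2} = 41^{2} = 1681$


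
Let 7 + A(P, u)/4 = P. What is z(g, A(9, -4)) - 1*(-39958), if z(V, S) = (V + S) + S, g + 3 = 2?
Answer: 39973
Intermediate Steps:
g = -1 (g = -3 + 2 = -1)
A(P, u) = -28 + 4*P
z(V, S) = V + 2*S (z(V, S) = (S + V) + S = V + 2*S)
z(g, A(9, -4)) - 1*(-39958) = (-1 + 2*(-28 + 4*9)) - 1*(-39958) = (-1 + 2*(-28 + 36)) + 39958 = (-1 + 2*8) + 39958 = (-1 + 16) + 39958 = 15 + 39958 = 39973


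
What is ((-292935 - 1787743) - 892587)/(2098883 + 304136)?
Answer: -2973265/2403019 ≈ -1.2373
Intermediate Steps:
((-292935 - 1787743) - 892587)/(2098883 + 304136) = (-2080678 - 892587)/2403019 = -2973265*1/2403019 = -2973265/2403019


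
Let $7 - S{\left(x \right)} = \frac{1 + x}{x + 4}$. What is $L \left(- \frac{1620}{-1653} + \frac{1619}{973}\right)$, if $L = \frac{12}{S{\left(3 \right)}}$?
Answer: $\frac{5669956}{1148835} \approx 4.9354$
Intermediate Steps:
$S{\left(x \right)} = 7 - \frac{1 + x}{4 + x}$ ($S{\left(x \right)} = 7 - \frac{1 + x}{x + 4} = 7 - \frac{1 + x}{4 + x}$)
$L = \frac{28}{15}$ ($L = \frac{12}{3 \frac{1}{4 + 3} \left(9 + 2 \cdot 3\right)} = \frac{12}{3 \cdot \frac{1}{7} \left(9 + 6\right)} = \frac{12}{3 \cdot \frac{1}{7} \cdot 15} = \frac{12}{\frac{45}{7}} = 12 \cdot \frac{7}{45} = \frac{28}{15} \approx 1.8667$)
$L \left(- \frac{1620}{-1653} + \frac{1619}{973}\right) = \frac{28 \left(- \frac{1620}{-1653} + \frac{1619}{973}\right)}{15} = \frac{28 \left(\left(-1620\right) \left(- \frac{1}{1653}\right) + 1619 \cdot \frac{1}{973}\right)}{15} = \frac{28 \left(\frac{540}{551} + \frac{1619}{973}\right)}{15} = \frac{28}{15} \cdot \frac{1417489}{536123} = \frac{5669956}{1148835}$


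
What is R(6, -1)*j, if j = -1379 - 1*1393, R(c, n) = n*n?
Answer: -2772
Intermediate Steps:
R(c, n) = n²
j = -2772 (j = -1379 - 1393 = -2772)
R(6, -1)*j = (-1)²*(-2772) = 1*(-2772) = -2772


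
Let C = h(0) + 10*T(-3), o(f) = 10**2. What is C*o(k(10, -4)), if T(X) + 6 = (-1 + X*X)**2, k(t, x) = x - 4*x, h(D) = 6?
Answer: 58600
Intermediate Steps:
k(t, x) = -3*x
T(X) = -6 + (-1 + X**2)**2 (T(X) = -6 + (-1 + X*X)**2 = -6 + (-1 + X**2)**2)
o(f) = 100
C = 586 (C = 6 + 10*(-6 + (-1 + (-3)**2)**2) = 6 + 10*(-6 + (-1 + 9)**2) = 6 + 10*(-6 + 8**2) = 6 + 10*(-6 + 64) = 6 + 10*58 = 6 + 580 = 586)
C*o(k(10, -4)) = 586*100 = 58600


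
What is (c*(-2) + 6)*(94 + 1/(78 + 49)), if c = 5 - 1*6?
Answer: 95512/127 ≈ 752.06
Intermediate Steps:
c = -1 (c = 5 - 6 = -1)
(c*(-2) + 6)*(94 + 1/(78 + 49)) = (-1*(-2) + 6)*(94 + 1/(78 + 49)) = (2 + 6)*(94 + 1/127) = 8*(94 + 1/127) = 8*(11939/127) = 95512/127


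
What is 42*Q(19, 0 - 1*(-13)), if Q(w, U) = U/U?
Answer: 42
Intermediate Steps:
Q(w, U) = 1
42*Q(19, 0 - 1*(-13)) = 42*1 = 42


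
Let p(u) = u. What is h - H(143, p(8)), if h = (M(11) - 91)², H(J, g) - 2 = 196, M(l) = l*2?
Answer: 4563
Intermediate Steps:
M(l) = 2*l
H(J, g) = 198 (H(J, g) = 2 + 196 = 198)
h = 4761 (h = (2*11 - 91)² = (22 - 91)² = (-69)² = 4761)
h - H(143, p(8)) = 4761 - 1*198 = 4761 - 198 = 4563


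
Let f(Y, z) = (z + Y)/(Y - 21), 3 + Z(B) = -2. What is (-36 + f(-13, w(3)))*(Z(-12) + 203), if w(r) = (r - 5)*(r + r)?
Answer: -118701/17 ≈ -6982.4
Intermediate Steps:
w(r) = 2*r*(-5 + r) (w(r) = (-5 + r)*(2*r) = 2*r*(-5 + r))
Z(B) = -5 (Z(B) = -3 - 2 = -5)
f(Y, z) = (Y + z)/(-21 + Y)
(-36 + f(-13, w(3)))*(Z(-12) + 203) = (-36 + (-13 + 2*3*(-5 + 3))/(-21 - 13))*(-5 + 203) = (-36 + (-13 + 2*3*(-2))/(-34))*198 = (-36 - (-13 - 12)/34)*198 = (-36 - 1/34*(-25))*198 = (-36 + 25/34)*198 = -1199/34*198 = -118701/17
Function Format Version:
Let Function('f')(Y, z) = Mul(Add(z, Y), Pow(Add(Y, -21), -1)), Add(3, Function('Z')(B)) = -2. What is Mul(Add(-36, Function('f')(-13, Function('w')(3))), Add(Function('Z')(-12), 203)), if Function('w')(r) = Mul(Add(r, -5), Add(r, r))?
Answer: Rational(-118701, 17) ≈ -6982.4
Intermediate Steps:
Function('w')(r) = Mul(2, r, Add(-5, r)) (Function('w')(r) = Mul(Add(-5, r), Mul(2, r)) = Mul(2, r, Add(-5, r)))
Function('Z')(B) = -5 (Function('Z')(B) = Add(-3, -2) = -5)
Function('f')(Y, z) = Mul(Pow(Add(-21, Y), -1), Add(Y, z)) (Function('f')(Y, z) = Mul(Add(Y, z), Pow(Add(-21, Y), -1)) = Mul(Pow(Add(-21, Y), -1), Add(Y, z)))
Mul(Add(-36, Function('f')(-13, Function('w')(3))), Add(Function('Z')(-12), 203)) = Mul(Add(-36, Mul(Pow(Add(-21, -13), -1), Add(-13, Mul(2, 3, Add(-5, 3))))), Add(-5, 203)) = Mul(Add(-36, Mul(Pow(-34, -1), Add(-13, Mul(2, 3, -2)))), 198) = Mul(Add(-36, Mul(Rational(-1, 34), Add(-13, -12))), 198) = Mul(Add(-36, Mul(Rational(-1, 34), -25)), 198) = Mul(Add(-36, Rational(25, 34)), 198) = Mul(Rational(-1199, 34), 198) = Rational(-118701, 17)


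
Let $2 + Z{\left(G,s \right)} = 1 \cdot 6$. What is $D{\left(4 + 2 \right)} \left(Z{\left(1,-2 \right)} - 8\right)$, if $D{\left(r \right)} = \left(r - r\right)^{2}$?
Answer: $0$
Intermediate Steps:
$D{\left(r \right)} = 0$ ($D{\left(r \right)} = 0^{2} = 0$)
$Z{\left(G,s \right)} = 4$ ($Z{\left(G,s \right)} = -2 + 1 \cdot 6 = -2 + 6 = 4$)
$D{\left(4 + 2 \right)} \left(Z{\left(1,-2 \right)} - 8\right) = 0 \left(4 - 8\right) = 0 \left(-4\right) = 0$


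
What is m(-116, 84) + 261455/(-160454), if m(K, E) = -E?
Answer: -13739591/160454 ≈ -85.630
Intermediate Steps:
m(-116, 84) + 261455/(-160454) = -1*84 + 261455/(-160454) = -84 + 261455*(-1/160454) = -84 - 261455/160454 = -13739591/160454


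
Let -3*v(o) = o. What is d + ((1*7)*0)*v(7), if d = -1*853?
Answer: -853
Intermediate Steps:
d = -853
v(o) = -o/3
d + ((1*7)*0)*v(7) = -853 + ((1*7)*0)*(-1/3*7) = -853 + (7*0)*(-7/3) = -853 + 0*(-7/3) = -853 + 0 = -853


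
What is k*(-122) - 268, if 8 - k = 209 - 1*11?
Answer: 22912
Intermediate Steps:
k = -190 (k = 8 - (209 - 1*11) = 8 - (209 - 11) = 8 - 1*198 = 8 - 198 = -190)
k*(-122) - 268 = -190*(-122) - 268 = 23180 - 268 = 22912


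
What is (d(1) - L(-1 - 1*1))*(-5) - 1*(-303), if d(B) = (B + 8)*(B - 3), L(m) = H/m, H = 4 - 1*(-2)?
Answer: 378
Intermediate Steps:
H = 6 (H = 4 + 2 = 6)
L(m) = 6/m
d(B) = (-3 + B)*(8 + B) (d(B) = (8 + B)*(-3 + B) = (-3 + B)*(8 + B))
(d(1) - L(-1 - 1*1))*(-5) - 1*(-303) = ((-24 + 1² + 5*1) - 6/(-1 - 1*1))*(-5) - 1*(-303) = ((-24 + 1 + 5) - 6/(-1 - 1))*(-5) + 303 = (-18 - 6/(-2))*(-5) + 303 = (-18 - 6*(-1)/2)*(-5) + 303 = (-18 - 1*(-3))*(-5) + 303 = (-18 + 3)*(-5) + 303 = -15*(-5) + 303 = 75 + 303 = 378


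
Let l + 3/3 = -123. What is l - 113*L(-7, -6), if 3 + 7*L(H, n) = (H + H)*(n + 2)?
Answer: -6857/7 ≈ -979.57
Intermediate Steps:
l = -124 (l = -1 - 123 = -124)
L(H, n) = -3/7 + 2*H*(2 + n)/7 (L(H, n) = -3/7 + ((H + H)*(n + 2))/7 = -3/7 + ((2*H)*(2 + n))/7 = -3/7 + (2*H*(2 + n))/7 = -3/7 + 2*H*(2 + n)/7)
l - 113*L(-7, -6) = -124 - 113*(-3/7 + (4/7)*(-7) + (2/7)*(-7)*(-6)) = -124 - 113*(-3/7 - 4 + 12) = -124 - 113*53/7 = -124 - 5989/7 = -6857/7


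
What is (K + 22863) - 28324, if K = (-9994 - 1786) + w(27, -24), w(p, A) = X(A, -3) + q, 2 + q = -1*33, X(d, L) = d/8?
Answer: -17279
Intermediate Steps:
X(d, L) = d/8 (X(d, L) = d*(⅛) = d/8)
q = -35 (q = -2 - 1*33 = -2 - 33 = -35)
w(p, A) = -35 + A/8 (w(p, A) = A/8 - 35 = -35 + A/8)
K = -11818 (K = (-9994 - 1786) + (-35 + (⅛)*(-24)) = -11780 + (-35 - 3) = -11780 - 38 = -11818)
(K + 22863) - 28324 = (-11818 + 22863) - 28324 = 11045 - 28324 = -17279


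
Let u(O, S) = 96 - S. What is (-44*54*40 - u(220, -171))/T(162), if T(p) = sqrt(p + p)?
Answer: -31769/6 ≈ -5294.8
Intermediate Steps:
T(p) = sqrt(2)*sqrt(p) (T(p) = sqrt(2*p) = sqrt(2)*sqrt(p))
(-44*54*40 - u(220, -171))/T(162) = (-44*54*40 - (96 - 1*(-171)))/((sqrt(2)*sqrt(162))) = (-2376*40 - (96 + 171))/((sqrt(2)*(9*sqrt(2)))) = (-95040 - 1*267)/18 = (-95040 - 267)*(1/18) = -95307*1/18 = -31769/6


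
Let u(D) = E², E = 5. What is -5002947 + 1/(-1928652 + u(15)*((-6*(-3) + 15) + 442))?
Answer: -9589533741820/1916777 ≈ -5.0029e+6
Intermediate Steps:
u(D) = 25 (u(D) = 5² = 25)
-5002947 + 1/(-1928652 + u(15)*((-6*(-3) + 15) + 442)) = -5002947 + 1/(-1928652 + 25*((-6*(-3) + 15) + 442)) = -5002947 + 1/(-1928652 + 25*((18 + 15) + 442)) = -5002947 + 1/(-1928652 + 25*(33 + 442)) = -5002947 + 1/(-1928652 + 25*475) = -5002947 + 1/(-1928652 + 11875) = -5002947 + 1/(-1916777) = -5002947 - 1/1916777 = -9589533741820/1916777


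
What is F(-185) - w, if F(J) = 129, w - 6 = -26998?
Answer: 27121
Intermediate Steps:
w = -26992 (w = 6 - 26998 = -26992)
F(-185) - w = 129 - 1*(-26992) = 129 + 26992 = 27121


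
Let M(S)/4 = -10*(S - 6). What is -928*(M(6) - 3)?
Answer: 2784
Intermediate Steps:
M(S) = 240 - 40*S (M(S) = 4*(-10*(S - 6)) = 4*(-10*(-6 + S)) = 4*(60 - 10*S) = 240 - 40*S)
-928*(M(6) - 3) = -928*((240 - 40*6) - 3) = -928*((240 - 240) - 3) = -928*(0 - 3) = -928*(-3) = 2784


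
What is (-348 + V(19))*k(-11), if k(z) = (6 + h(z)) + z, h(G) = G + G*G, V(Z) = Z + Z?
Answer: -32550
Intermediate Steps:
V(Z) = 2*Z
h(G) = G + G**2
k(z) = 6 + z + z*(1 + z) (k(z) = (6 + z*(1 + z)) + z = 6 + z + z*(1 + z))
(-348 + V(19))*k(-11) = (-348 + 2*19)*(6 - 11 - 11*(1 - 11)) = (-348 + 38)*(6 - 11 - 11*(-10)) = -310*(6 - 11 + 110) = -310*105 = -32550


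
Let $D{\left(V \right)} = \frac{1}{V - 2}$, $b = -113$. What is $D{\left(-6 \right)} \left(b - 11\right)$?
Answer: $\frac{31}{2} \approx 15.5$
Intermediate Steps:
$D{\left(V \right)} = \frac{1}{-2 + V}$
$D{\left(-6 \right)} \left(b - 11\right) = \frac{-113 - 11}{-2 - 6} = \frac{1}{-8} \left(-124\right) = \left(- \frac{1}{8}\right) \left(-124\right) = \frac{31}{2}$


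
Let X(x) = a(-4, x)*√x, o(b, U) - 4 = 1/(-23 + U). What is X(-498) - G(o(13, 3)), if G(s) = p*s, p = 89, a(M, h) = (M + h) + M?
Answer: -7031/20 - 506*I*√498 ≈ -351.55 - 11292.0*I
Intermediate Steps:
a(M, h) = h + 2*M
o(b, U) = 4 + 1/(-23 + U)
X(x) = √x*(-8 + x) (X(x) = (x + 2*(-4))*√x = (x - 8)*√x = (-8 + x)*√x = √x*(-8 + x))
G(s) = 89*s
X(-498) - G(o(13, 3)) = √(-498)*(-8 - 498) - 89*(-91 + 4*3)/(-23 + 3) = (I*√498)*(-506) - 89*(-91 + 12)/(-20) = -506*I*√498 - 89*(-1/20*(-79)) = -506*I*√498 - 89*79/20 = -506*I*√498 - 1*7031/20 = -506*I*√498 - 7031/20 = -7031/20 - 506*I*√498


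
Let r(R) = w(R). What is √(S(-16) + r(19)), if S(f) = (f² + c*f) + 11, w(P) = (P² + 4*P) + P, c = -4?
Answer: √787 ≈ 28.054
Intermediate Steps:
w(P) = P² + 5*P
S(f) = 11 + f² - 4*f (S(f) = (f² - 4*f) + 11 = 11 + f² - 4*f)
r(R) = R*(5 + R)
√(S(-16) + r(19)) = √((11 + (-16)² - 4*(-16)) + 19*(5 + 19)) = √((11 + 256 + 64) + 19*24) = √(331 + 456) = √787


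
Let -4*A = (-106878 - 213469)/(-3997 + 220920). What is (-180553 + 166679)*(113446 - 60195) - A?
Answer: -641054645205155/867692 ≈ -7.3880e+8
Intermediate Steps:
A = 320347/867692 (A = -(-106878 - 213469)/(4*(-3997 + 220920)) = -(-320347)/(4*216923) = -¼*(-320347/216923) = 320347/867692 ≈ 0.36919)
(-180553 + 166679)*(113446 - 60195) - A = (-180553 + 166679)*(113446 - 60195) - 1*320347/867692 = -13874*53251 - 320347/867692 = -738804374 - 320347/867692 = -641054645205155/867692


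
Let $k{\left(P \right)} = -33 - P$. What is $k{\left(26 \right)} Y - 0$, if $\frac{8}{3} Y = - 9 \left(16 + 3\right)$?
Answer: $\frac{30267}{8} \approx 3783.4$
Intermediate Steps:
$Y = - \frac{513}{8}$ ($Y = \frac{3 \left(- 9 \left(16 + 3\right)\right)}{8} = \frac{3 \left(\left(-9\right) 19\right)}{8} = \frac{3}{8} \left(-171\right) = - \frac{513}{8} \approx -64.125$)
$k{\left(26 \right)} Y - 0 = \left(-33 - 26\right) \left(- \frac{513}{8}\right) - 0 = \left(-33 - 26\right) \left(- \frac{513}{8}\right) + 0 = \left(-59\right) \left(- \frac{513}{8}\right) + 0 = \frac{30267}{8} + 0 = \frac{30267}{8}$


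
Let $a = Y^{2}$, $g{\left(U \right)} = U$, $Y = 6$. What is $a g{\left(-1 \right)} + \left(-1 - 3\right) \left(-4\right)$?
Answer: $-20$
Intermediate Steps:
$a = 36$ ($a = 6^{2} = 36$)
$a g{\left(-1 \right)} + \left(-1 - 3\right) \left(-4\right) = 36 \left(-1\right) + \left(-1 - 3\right) \left(-4\right) = -36 - -16 = -36 + 16 = -20$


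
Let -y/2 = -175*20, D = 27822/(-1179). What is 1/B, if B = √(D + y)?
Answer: √1077498318/2741726 ≈ 0.011972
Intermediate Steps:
D = -9274/393 (D = 27822*(-1/1179) = -9274/393 ≈ -23.598)
y = 7000 (y = -(-350)*20 = -2*(-3500) = 7000)
B = √1077498318/393 (B = √(-9274/393 + 7000) = √(2741726/393) = √1077498318/393 ≈ 83.525)
1/B = 1/(√1077498318/393) = √1077498318/2741726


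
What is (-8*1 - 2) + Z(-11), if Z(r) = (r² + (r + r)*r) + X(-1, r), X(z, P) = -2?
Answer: 351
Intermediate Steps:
Z(r) = -2 + 3*r² (Z(r) = (r² + (r + r)*r) - 2 = (r² + (2*r)*r) - 2 = (r² + 2*r²) - 2 = 3*r² - 2 = -2 + 3*r²)
(-8*1 - 2) + Z(-11) = (-8*1 - 2) + (-2 + 3*(-11)²) = (-8 - 2) + (-2 + 3*121) = -10 + (-2 + 363) = -10 + 361 = 351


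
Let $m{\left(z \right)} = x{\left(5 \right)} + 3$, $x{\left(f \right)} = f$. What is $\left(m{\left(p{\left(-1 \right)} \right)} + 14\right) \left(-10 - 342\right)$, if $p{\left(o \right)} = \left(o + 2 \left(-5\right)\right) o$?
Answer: $-7744$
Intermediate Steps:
$p{\left(o \right)} = o \left(-10 + o\right)$ ($p{\left(o \right)} = \left(o - 10\right) o = \left(-10 + o\right) o = o \left(-10 + o\right)$)
$m{\left(z \right)} = 8$ ($m{\left(z \right)} = 5 + 3 = 8$)
$\left(m{\left(p{\left(-1 \right)} \right)} + 14\right) \left(-10 - 342\right) = \left(8 + 14\right) \left(-10 - 342\right) = 22 \left(-352\right) = -7744$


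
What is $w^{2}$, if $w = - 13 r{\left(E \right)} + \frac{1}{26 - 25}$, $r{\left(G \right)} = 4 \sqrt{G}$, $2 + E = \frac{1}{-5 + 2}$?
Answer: $\frac{\left(3 - 52 i \sqrt{21}\right)^{2}}{9} \approx -6308.3 - 158.86 i$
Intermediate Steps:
$E = - \frac{7}{3}$ ($E = -2 + \frac{1}{-5 + 2} = -2 + \frac{1}{-3} = -2 - \frac{1}{3} = - \frac{7}{3} \approx -2.3333$)
$w = 1 - \frac{52 i \sqrt{21}}{3}$ ($w = - 13 \cdot 4 \sqrt{- \frac{7}{3}} + \frac{1}{26 - 25} = - 13 \cdot 4 \frac{i \sqrt{21}}{3} + 1^{-1} = - 13 \frac{4 i \sqrt{21}}{3} + 1 = - \frac{52 i \sqrt{21}}{3} + 1 = 1 - \frac{52 i \sqrt{21}}{3} \approx 1.0 - 79.431 i$)
$w^{2} = \left(1 - \frac{52 i \sqrt{21}}{3}\right)^{2}$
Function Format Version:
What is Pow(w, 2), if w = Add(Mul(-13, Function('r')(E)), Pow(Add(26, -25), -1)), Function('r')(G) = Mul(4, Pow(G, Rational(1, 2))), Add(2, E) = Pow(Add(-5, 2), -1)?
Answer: Mul(Rational(1, 9), Pow(Add(3, Mul(-52, I, Pow(21, Rational(1, 2)))), 2)) ≈ Add(-6308.3, Mul(-158.86, I))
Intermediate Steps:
E = Rational(-7, 3) (E = Add(-2, Pow(Add(-5, 2), -1)) = Add(-2, Pow(-3, -1)) = Add(-2, Rational(-1, 3)) = Rational(-7, 3) ≈ -2.3333)
w = Add(1, Mul(Rational(-52, 3), I, Pow(21, Rational(1, 2)))) (w = Add(Mul(-13, Mul(4, Pow(Rational(-7, 3), Rational(1, 2)))), Pow(Add(26, -25), -1)) = Add(Mul(-13, Mul(4, Mul(Rational(1, 3), I, Pow(21, Rational(1, 2))))), Pow(1, -1)) = Add(Mul(-13, Mul(Rational(4, 3), I, Pow(21, Rational(1, 2)))), 1) = Add(Mul(Rational(-52, 3), I, Pow(21, Rational(1, 2))), 1) = Add(1, Mul(Rational(-52, 3), I, Pow(21, Rational(1, 2)))) ≈ Add(1.0000, Mul(-79.431, I)))
Pow(w, 2) = Pow(Add(1, Mul(Rational(-52, 3), I, Pow(21, Rational(1, 2)))), 2)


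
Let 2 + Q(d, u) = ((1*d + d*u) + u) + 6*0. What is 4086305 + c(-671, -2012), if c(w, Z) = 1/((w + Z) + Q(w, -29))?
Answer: 65683266571/16074 ≈ 4.0863e+6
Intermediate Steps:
Q(d, u) = -2 + d + u + d*u (Q(d, u) = -2 + (((1*d + d*u) + u) + 6*0) = -2 + (((d + d*u) + u) + 0) = -2 + ((d + u + d*u) + 0) = -2 + (d + u + d*u) = -2 + d + u + d*u)
c(w, Z) = 1/(-31 + Z - 27*w) (c(w, Z) = 1/((w + Z) + (-2 + w - 29 + w*(-29))) = 1/((Z + w) + (-2 + w - 29 - 29*w)) = 1/((Z + w) + (-31 - 28*w)) = 1/(-31 + Z - 27*w))
4086305 + c(-671, -2012) = 4086305 + 1/(-31 - 2012 - 27*(-671)) = 4086305 + 1/(-31 - 2012 + 18117) = 4086305 + 1/16074 = 65683266571/16074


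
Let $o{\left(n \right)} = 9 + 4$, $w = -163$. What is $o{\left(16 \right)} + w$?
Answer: $-150$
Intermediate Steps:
$o{\left(n \right)} = 13$
$o{\left(16 \right)} + w = 13 - 163 = -150$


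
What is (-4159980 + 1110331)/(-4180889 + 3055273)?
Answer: 3049649/1125616 ≈ 2.7093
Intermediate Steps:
(-4159980 + 1110331)/(-4180889 + 3055273) = -3049649/(-1125616) = -3049649*(-1/1125616) = 3049649/1125616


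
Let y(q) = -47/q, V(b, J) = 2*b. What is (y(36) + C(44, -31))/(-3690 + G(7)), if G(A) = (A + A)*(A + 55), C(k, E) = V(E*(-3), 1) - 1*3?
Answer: -6541/101592 ≈ -0.064385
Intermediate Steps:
C(k, E) = -3 - 6*E (C(k, E) = 2*(E*(-3)) - 1*3 = 2*(-3*E) - 3 = -6*E - 3 = -3 - 6*E)
G(A) = 2*A*(55 + A) (G(A) = (2*A)*(55 + A) = 2*A*(55 + A))
(y(36) + C(44, -31))/(-3690 + G(7)) = (-47/36 + (-3 - 6*(-31)))/(-3690 + 2*7*(55 + 7)) = (-47*1/36 + (-3 + 186))/(-3690 + 2*7*62) = (-47/36 + 183)/(-3690 + 868) = (6541/36)/(-2822) = (6541/36)*(-1/2822) = -6541/101592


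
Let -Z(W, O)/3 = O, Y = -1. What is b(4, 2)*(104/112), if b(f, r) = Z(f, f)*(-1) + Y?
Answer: 143/14 ≈ 10.214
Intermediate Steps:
Z(W, O) = -3*O
b(f, r) = -1 + 3*f (b(f, r) = -3*f*(-1) - 1 = 3*f - 1 = -1 + 3*f)
b(4, 2)*(104/112) = (-1 + 3*4)*(104/112) = (-1 + 12)*(104*(1/112)) = 11*(13/14) = 143/14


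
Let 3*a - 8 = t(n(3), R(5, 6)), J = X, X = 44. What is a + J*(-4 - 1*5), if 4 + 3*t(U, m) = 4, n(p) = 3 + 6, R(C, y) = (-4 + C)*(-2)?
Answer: -1180/3 ≈ -393.33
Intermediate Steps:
R(C, y) = 8 - 2*C
n(p) = 9
t(U, m) = 0 (t(U, m) = -4/3 + (⅓)*4 = -4/3 + 4/3 = 0)
J = 44
a = 8/3 (a = 8/3 + (⅓)*0 = 8/3 + 0 = 8/3 ≈ 2.6667)
a + J*(-4 - 1*5) = 8/3 + 44*(-4 - 1*5) = 8/3 + 44*(-4 - 5) = 8/3 + 44*(-9) = 8/3 - 396 = -1180/3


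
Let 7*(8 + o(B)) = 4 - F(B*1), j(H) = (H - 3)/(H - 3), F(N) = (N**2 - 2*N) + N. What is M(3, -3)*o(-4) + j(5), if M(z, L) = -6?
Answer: 439/7 ≈ 62.714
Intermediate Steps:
F(N) = N**2 - N
j(H) = 1 (j(H) = (-3 + H)/(-3 + H) = 1)
o(B) = -52/7 - B*(-1 + B)/7 (o(B) = -8 + (4 - B*1*(-1 + B*1))/7 = -8 + (4 - B*(-1 + B))/7 = -8 + (4/7 - B*(-1 + B)/7) = -52/7 - B*(-1 + B)/7)
M(3, -3)*o(-4) + j(5) = -6*(-52/7 - 1/7*(-4)**2 + (1/7)*(-4)) + 1 = -6*(-52/7 - 1/7*16 - 4/7) + 1 = -6*(-52/7 - 16/7 - 4/7) + 1 = -6*(-72/7) + 1 = 432/7 + 1 = 439/7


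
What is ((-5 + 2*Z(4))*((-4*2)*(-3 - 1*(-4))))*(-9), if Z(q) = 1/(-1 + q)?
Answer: -312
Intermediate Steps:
((-5 + 2*Z(4))*((-4*2)*(-3 - 1*(-4))))*(-9) = ((-5 + 2/(-1 + 4))*((-4*2)*(-3 - 1*(-4))))*(-9) = ((-5 + 2/3)*(-8*(-3 + 4)))*(-9) = ((-5 + 2*(1/3))*(-8*1))*(-9) = ((-5 + 2/3)*(-8))*(-9) = -13/3*(-8)*(-9) = (104/3)*(-9) = -312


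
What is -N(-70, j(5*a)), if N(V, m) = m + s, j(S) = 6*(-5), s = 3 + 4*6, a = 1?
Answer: 3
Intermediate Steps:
s = 27 (s = 3 + 24 = 27)
j(S) = -30
N(V, m) = 27 + m (N(V, m) = m + 27 = 27 + m)
-N(-70, j(5*a)) = -(27 - 30) = -1*(-3) = 3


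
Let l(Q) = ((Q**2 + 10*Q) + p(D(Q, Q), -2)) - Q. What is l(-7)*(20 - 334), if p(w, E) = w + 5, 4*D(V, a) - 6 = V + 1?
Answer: 2826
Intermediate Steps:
D(V, a) = 7/4 + V/4 (D(V, a) = 3/2 + (V + 1)/4 = 3/2 + (1 + V)/4 = 3/2 + (1/4 + V/4) = 7/4 + V/4)
p(w, E) = 5 + w
l(Q) = 27/4 + Q**2 + 37*Q/4 (l(Q) = ((Q**2 + 10*Q) + (5 + (7/4 + Q/4))) - Q = ((Q**2 + 10*Q) + (27/4 + Q/4)) - Q = (27/4 + Q**2 + 41*Q/4) - Q = 27/4 + Q**2 + 37*Q/4)
l(-7)*(20 - 334) = (27/4 + (-7)**2 + (37/4)*(-7))*(20 - 334) = (27/4 + 49 - 259/4)*(-314) = -9*(-314) = 2826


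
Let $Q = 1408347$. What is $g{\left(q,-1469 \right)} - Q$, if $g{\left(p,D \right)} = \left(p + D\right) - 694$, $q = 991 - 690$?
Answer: $-1410209$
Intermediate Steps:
$q = 301$ ($q = 991 - 690 = 301$)
$g{\left(p,D \right)} = -694 + D + p$ ($g{\left(p,D \right)} = \left(D + p\right) - 694 = -694 + D + p$)
$g{\left(q,-1469 \right)} - Q = \left(-694 - 1469 + 301\right) - 1408347 = -1862 - 1408347 = -1410209$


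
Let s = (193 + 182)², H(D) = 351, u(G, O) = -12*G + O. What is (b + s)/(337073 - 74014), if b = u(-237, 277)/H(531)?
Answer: 49362496/92333709 ≈ 0.53461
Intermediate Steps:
u(G, O) = O - 12*G
b = 3121/351 (b = (277 - 12*(-237))/351 = (277 + 2844)*(1/351) = 3121*(1/351) = 3121/351 ≈ 8.8917)
s = 140625 (s = 375² = 140625)
(b + s)/(337073 - 74014) = (3121/351 + 140625)/(337073 - 74014) = (49362496/351)/263059 = (49362496/351)*(1/263059) = 49362496/92333709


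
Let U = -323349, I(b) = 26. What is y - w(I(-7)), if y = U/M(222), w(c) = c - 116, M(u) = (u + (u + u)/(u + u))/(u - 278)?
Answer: 18127614/223 ≈ 81290.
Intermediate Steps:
M(u) = (1 + u)/(-278 + u) (M(u) = (u + (2*u)/((2*u)))/(-278 + u) = (u + (2*u)*(1/(2*u)))/(-278 + u) = (u + 1)/(-278 + u) = (1 + u)/(-278 + u))
w(c) = -116 + c
y = 18107544/223 (y = -323349*(-278 + 222)/(1 + 222) = -323349/(223/(-56)) = -323349/((-1/56*223)) = -323349/(-223/56) = -323349*(-56/223) = 18107544/223 ≈ 81200.)
y - w(I(-7)) = 18107544/223 - (-116 + 26) = 18107544/223 - 1*(-90) = 18107544/223 + 90 = 18127614/223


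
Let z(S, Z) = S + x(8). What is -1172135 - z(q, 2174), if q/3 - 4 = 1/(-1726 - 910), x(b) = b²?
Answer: -3089948193/2636 ≈ -1.1722e+6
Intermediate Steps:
q = 31629/2636 (q = 12 + 3/(-1726 - 910) = 12 + 3/(-2636) = 12 + 3*(-1/2636) = 12 - 3/2636 = 31629/2636 ≈ 11.999)
z(S, Z) = 64 + S (z(S, Z) = S + 8² = S + 64 = 64 + S)
-1172135 - z(q, 2174) = -1172135 - (64 + 31629/2636) = -1172135 - 1*200333/2636 = -1172135 - 200333/2636 = -3089948193/2636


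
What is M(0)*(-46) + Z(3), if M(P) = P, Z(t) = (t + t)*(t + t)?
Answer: 36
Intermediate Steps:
Z(t) = 4*t² (Z(t) = (2*t)*(2*t) = 4*t²)
M(0)*(-46) + Z(3) = 0*(-46) + 4*3² = 0 + 4*9 = 0 + 36 = 36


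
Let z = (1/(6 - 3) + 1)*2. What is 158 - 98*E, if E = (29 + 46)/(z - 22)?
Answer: 15607/29 ≈ 538.17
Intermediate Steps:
z = 8/3 (z = (1/3 + 1)*2 = (⅓ + 1)*2 = (4/3)*2 = 8/3 ≈ 2.6667)
E = -225/58 (E = (29 + 46)/(8/3 - 22) = 75/(-58/3) = 75*(-3/58) = -225/58 ≈ -3.8793)
158 - 98*E = 158 - 98*(-225/58) = 158 + 11025/29 = 15607/29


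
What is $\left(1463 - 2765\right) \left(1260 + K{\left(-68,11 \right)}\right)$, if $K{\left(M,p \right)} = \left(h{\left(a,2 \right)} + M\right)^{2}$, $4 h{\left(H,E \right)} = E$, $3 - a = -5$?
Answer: $- \frac{15145515}{2} \approx -7.5728 \cdot 10^{6}$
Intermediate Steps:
$a = 8$ ($a = 3 - -5 = 3 + 5 = 8$)
$h{\left(H,E \right)} = \frac{E}{4}$
$K{\left(M,p \right)} = \left(\frac{1}{2} + M\right)^{2}$ ($K{\left(M,p \right)} = \left(\frac{1}{4} \cdot 2 + M\right)^{2} = \left(\frac{1}{2} + M\right)^{2}$)
$\left(1463 - 2765\right) \left(1260 + K{\left(-68,11 \right)}\right) = \left(1463 - 2765\right) \left(1260 + \frac{\left(1 + 2 \left(-68\right)\right)^{2}}{4}\right) = - 1302 \left(1260 + \frac{\left(1 - 136\right)^{2}}{4}\right) = - 1302 \left(1260 + \frac{\left(-135\right)^{2}}{4}\right) = - 1302 \left(1260 + \frac{1}{4} \cdot 18225\right) = - 1302 \left(1260 + \frac{18225}{4}\right) = \left(-1302\right) \frac{23265}{4} = - \frac{15145515}{2}$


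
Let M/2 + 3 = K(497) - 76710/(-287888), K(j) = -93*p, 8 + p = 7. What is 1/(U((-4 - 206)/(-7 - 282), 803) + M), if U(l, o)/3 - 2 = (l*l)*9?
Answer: 6011173412/1206978762987 ≈ 0.0049803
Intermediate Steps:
p = -1 (p = -8 + 7 = -1)
K(j) = 93 (K(j) = -93*(-1) = 93)
M = 12993315/71972 (M = -6 + 2*(93 - 76710/(-287888)) = -6 + 2*(93 - 76710*(-1)/287888) = -6 + 2*(93 - 1*(-38355/143944)) = -6 + 2*(93 + 38355/143944) = -6 + 2*(13425147/143944) = -6 + 13425147/71972 = 12993315/71972 ≈ 180.53)
U(l, o) = 6 + 27*l**2 (U(l, o) = 6 + 3*((l*l)*9) = 6 + 3*(l**2*9) = 6 + 3*(9*l**2) = 6 + 27*l**2)
1/(U((-4 - 206)/(-7 - 282), 803) + M) = 1/((6 + 27*((-4 - 206)/(-7 - 282))**2) + 12993315/71972) = 1/((6 + 27*(-210/(-289))**2) + 12993315/71972) = 1/((6 + 27*(-210*(-1/289))**2) + 12993315/71972) = 1/((6 + 27*(210/289)**2) + 12993315/71972) = 1/((6 + 27*(44100/83521)) + 12993315/71972) = 1/((6 + 1190700/83521) + 12993315/71972) = 1/(1691826/83521 + 12993315/71972) = 1/(1206978762987/6011173412) = 6011173412/1206978762987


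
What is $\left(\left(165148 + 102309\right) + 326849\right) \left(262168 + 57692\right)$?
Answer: $190094717160$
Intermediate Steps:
$\left(\left(165148 + 102309\right) + 326849\right) \left(262168 + 57692\right) = \left(267457 + 326849\right) 319860 = 594306 \cdot 319860 = 190094717160$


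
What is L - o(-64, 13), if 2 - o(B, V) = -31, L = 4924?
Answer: 4891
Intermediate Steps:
o(B, V) = 33 (o(B, V) = 2 - 1*(-31) = 2 + 31 = 33)
L - o(-64, 13) = 4924 - 1*33 = 4924 - 33 = 4891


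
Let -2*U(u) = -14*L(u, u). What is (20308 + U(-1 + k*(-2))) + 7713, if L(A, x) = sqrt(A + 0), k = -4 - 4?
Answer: 28021 + 7*sqrt(15) ≈ 28048.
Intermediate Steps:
k = -8
L(A, x) = sqrt(A)
U(u) = 7*sqrt(u) (U(u) = -(-7)*sqrt(u) = 7*sqrt(u))
(20308 + U(-1 + k*(-2))) + 7713 = (20308 + 7*sqrt(-1 - 8*(-2))) + 7713 = (20308 + 7*sqrt(-1 + 16)) + 7713 = (20308 + 7*sqrt(15)) + 7713 = 28021 + 7*sqrt(15)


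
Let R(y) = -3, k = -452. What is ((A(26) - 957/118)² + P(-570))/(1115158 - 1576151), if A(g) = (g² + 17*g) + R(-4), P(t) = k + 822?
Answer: -17064907649/6418866532 ≈ -2.6586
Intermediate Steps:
P(t) = 370 (P(t) = -452 + 822 = 370)
A(g) = -3 + g² + 17*g (A(g) = (g² + 17*g) - 3 = -3 + g² + 17*g)
((A(26) - 957/118)² + P(-570))/(1115158 - 1576151) = (((-3 + 26² + 17*26) - 957/118)² + 370)/(1115158 - 1576151) = (((-3 + 676 + 442) - 957*1/118)² + 370)/(-460993) = ((1115 - 957/118)² + 370)*(-1/460993) = ((130613/118)² + 370)*(-1/460993) = (17059755769/13924 + 370)*(-1/460993) = (17064907649/13924)*(-1/460993) = -17064907649/6418866532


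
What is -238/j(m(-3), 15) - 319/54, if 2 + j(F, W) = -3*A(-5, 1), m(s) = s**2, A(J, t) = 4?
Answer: 599/54 ≈ 11.093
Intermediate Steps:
j(F, W) = -14 (j(F, W) = -2 - 3*4 = -2 - 12 = -14)
-238/j(m(-3), 15) - 319/54 = -238/(-14) - 319/54 = -238*(-1/14) - 319*1/54 = 17 - 319/54 = 599/54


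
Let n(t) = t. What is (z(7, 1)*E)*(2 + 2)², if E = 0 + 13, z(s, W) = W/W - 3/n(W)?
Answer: -416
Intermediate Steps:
z(s, W) = 1 - 3/W (z(s, W) = W/W - 3/W = 1 - 3/W)
E = 13
(z(7, 1)*E)*(2 + 2)² = (((-3 + 1)/1)*13)*(2 + 2)² = ((1*(-2))*13)*4² = -2*13*16 = -26*16 = -416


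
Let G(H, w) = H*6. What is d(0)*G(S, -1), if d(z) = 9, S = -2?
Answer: -108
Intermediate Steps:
G(H, w) = 6*H
d(0)*G(S, -1) = 9*(6*(-2)) = 9*(-12) = -108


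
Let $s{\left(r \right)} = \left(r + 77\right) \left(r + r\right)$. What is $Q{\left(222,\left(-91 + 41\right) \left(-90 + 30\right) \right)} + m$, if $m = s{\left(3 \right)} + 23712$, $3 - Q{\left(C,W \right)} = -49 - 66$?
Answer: $24310$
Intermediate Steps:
$s{\left(r \right)} = 2 r \left(77 + r\right)$ ($s{\left(r \right)} = \left(77 + r\right) 2 r = 2 r \left(77 + r\right)$)
$Q{\left(C,W \right)} = 118$ ($Q{\left(C,W \right)} = 3 - \left(-49 - 66\right) = 3 - -115 = 3 + 115 = 118$)
$m = 24192$ ($m = 2 \cdot 3 \left(77 + 3\right) + 23712 = 2 \cdot 3 \cdot 80 + 23712 = 480 + 23712 = 24192$)
$Q{\left(222,\left(-91 + 41\right) \left(-90 + 30\right) \right)} + m = 118 + 24192 = 24310$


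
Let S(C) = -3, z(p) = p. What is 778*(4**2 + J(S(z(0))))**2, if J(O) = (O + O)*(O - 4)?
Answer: 2617192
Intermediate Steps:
J(O) = 2*O*(-4 + O) (J(O) = (2*O)*(-4 + O) = 2*O*(-4 + O))
778*(4**2 + J(S(z(0))))**2 = 778*(4**2 + 2*(-3)*(-4 - 3))**2 = 778*(16 + 2*(-3)*(-7))**2 = 778*(16 + 42)**2 = 778*58**2 = 778*3364 = 2617192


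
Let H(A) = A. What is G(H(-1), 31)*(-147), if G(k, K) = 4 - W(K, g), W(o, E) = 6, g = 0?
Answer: 294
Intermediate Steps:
G(k, K) = -2 (G(k, K) = 4 - 1*6 = 4 - 6 = -2)
G(H(-1), 31)*(-147) = -2*(-147) = 294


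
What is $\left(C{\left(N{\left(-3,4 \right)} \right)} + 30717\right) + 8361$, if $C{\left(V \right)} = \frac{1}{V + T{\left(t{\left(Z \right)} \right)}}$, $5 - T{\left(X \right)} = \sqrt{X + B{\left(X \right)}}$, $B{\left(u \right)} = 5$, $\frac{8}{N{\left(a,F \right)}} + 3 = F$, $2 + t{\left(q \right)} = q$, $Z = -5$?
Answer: $\frac{6682351}{171} + \frac{i \sqrt{2}}{171} \approx 39078.0 + 0.0082702 i$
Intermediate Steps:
$t{\left(q \right)} = -2 + q$
$N{\left(a,F \right)} = \frac{8}{-3 + F}$
$T{\left(X \right)} = 5 - \sqrt{5 + X}$ ($T{\left(X \right)} = 5 - \sqrt{X + 5} = 5 - \sqrt{5 + X}$)
$C{\left(V \right)} = \frac{1}{5 + V - i \sqrt{2}}$ ($C{\left(V \right)} = \frac{1}{V + \left(5 - \sqrt{5 - 7}\right)} = \frac{1}{V + \left(5 - \sqrt{-2}\right)} = \frac{1}{V + \left(5 - i \sqrt{2}\right)} = \frac{1}{5 + V - i \sqrt{2}}$)
$\left(C{\left(N{\left(-3,4 \right)} \right)} + 30717\right) + 8361 = \left(\frac{1}{5 + \frac{8}{-3 + 4} - i \sqrt{2}} + 30717\right) + 8361 = \left(\frac{1}{5 + \frac{8}{1} - i \sqrt{2}} + 30717\right) + 8361 = \left(\frac{1}{5 + 8 \cdot 1 - i \sqrt{2}} + 30717\right) + 8361 = \left(\frac{1}{5 + 8 - i \sqrt{2}} + 30717\right) + 8361 = \left(\frac{1}{13 - i \sqrt{2}} + 30717\right) + 8361 = \left(30717 + \frac{1}{13 - i \sqrt{2}}\right) + 8361 = 39078 + \frac{1}{13 - i \sqrt{2}}$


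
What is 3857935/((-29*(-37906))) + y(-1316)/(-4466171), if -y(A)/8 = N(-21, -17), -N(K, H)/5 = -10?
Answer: 17230637126485/4909545659854 ≈ 3.5096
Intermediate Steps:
N(K, H) = 50 (N(K, H) = -5*(-10) = 50)
y(A) = -400 (y(A) = -8*50 = -400)
3857935/((-29*(-37906))) + y(-1316)/(-4466171) = 3857935/((-29*(-37906))) - 400/(-4466171) = 3857935/1099274 - 400*(-1/4466171) = 3857935*(1/1099274) + 400/4466171 = 3857935/1099274 + 400/4466171 = 17230637126485/4909545659854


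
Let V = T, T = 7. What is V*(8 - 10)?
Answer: -14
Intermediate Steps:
V = 7
V*(8 - 10) = 7*(8 - 10) = 7*(-2) = -14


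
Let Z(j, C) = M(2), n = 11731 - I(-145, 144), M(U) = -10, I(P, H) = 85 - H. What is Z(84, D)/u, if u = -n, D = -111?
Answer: 1/1179 ≈ 0.00084818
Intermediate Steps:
n = 11790 (n = 11731 - (85 - 1*144) = 11731 - (85 - 144) = 11731 - 1*(-59) = 11731 + 59 = 11790)
Z(j, C) = -10
u = -11790 (u = -1*11790 = -11790)
Z(84, D)/u = -10/(-11790) = -10*(-1/11790) = 1/1179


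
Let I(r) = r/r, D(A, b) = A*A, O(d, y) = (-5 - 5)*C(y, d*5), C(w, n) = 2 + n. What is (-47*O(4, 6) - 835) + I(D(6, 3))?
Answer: 9506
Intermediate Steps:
O(d, y) = -20 - 50*d (O(d, y) = (-5 - 5)*(2 + d*5) = -10*(2 + 5*d) = -20 - 50*d)
D(A, b) = A²
I(r) = 1
(-47*O(4, 6) - 835) + I(D(6, 3)) = (-47*(-20 - 50*4) - 835) + 1 = (-47*(-20 - 200) - 835) + 1 = (-47*(-220) - 835) + 1 = (10340 - 835) + 1 = 9505 + 1 = 9506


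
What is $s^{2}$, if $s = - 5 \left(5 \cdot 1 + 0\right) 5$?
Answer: $15625$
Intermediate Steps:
$s = -125$ ($s = - 5 \left(5 + 0\right) 5 = \left(-5\right) 5 \cdot 5 = \left(-25\right) 5 = -125$)
$s^{2} = \left(-125\right)^{2} = 15625$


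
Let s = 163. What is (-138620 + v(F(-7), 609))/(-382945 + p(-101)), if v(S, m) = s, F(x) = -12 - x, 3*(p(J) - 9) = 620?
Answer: 415371/1148188 ≈ 0.36176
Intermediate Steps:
p(J) = 647/3 (p(J) = 9 + (1/3)*620 = 9 + 620/3 = 647/3)
v(S, m) = 163
(-138620 + v(F(-7), 609))/(-382945 + p(-101)) = (-138620 + 163)/(-382945 + 647/3) = -138457/(-1148188/3) = -138457*(-3/1148188) = 415371/1148188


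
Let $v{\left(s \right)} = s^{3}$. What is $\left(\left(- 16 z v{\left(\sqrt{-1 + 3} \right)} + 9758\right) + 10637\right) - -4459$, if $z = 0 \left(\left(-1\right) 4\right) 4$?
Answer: $24854$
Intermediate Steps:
$z = 0$ ($z = 0 \left(-4\right) 4 = 0 \cdot 4 = 0$)
$\left(\left(- 16 z v{\left(\sqrt{-1 + 3} \right)} + 9758\right) + 10637\right) - -4459 = \left(\left(\left(-16\right) 0 \left(\sqrt{-1 + 3}\right)^{3} + 9758\right) + 10637\right) - -4459 = \left(\left(0 \left(\sqrt{2}\right)^{3} + 9758\right) + 10637\right) + 4459 = \left(\left(0 \cdot 2 \sqrt{2} + 9758\right) + 10637\right) + 4459 = \left(\left(0 + 9758\right) + 10637\right) + 4459 = \left(9758 + 10637\right) + 4459 = 20395 + 4459 = 24854$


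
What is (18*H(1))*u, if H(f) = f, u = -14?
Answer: -252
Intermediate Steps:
(18*H(1))*u = (18*1)*(-14) = 18*(-14) = -252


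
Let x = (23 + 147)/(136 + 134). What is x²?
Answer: 289/729 ≈ 0.39643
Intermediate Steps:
x = 17/27 (x = 170/270 = 170*(1/270) = 17/27 ≈ 0.62963)
x² = (17/27)² = 289/729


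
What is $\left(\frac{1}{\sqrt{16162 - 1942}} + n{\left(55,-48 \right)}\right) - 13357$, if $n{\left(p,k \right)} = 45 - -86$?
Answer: $-13226 + \frac{\sqrt{395}}{2370} \approx -13226.0$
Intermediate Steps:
$n{\left(p,k \right)} = 131$ ($n{\left(p,k \right)} = 45 + 86 = 131$)
$\left(\frac{1}{\sqrt{16162 - 1942}} + n{\left(55,-48 \right)}\right) - 13357 = \left(\frac{1}{\sqrt{16162 - 1942}} + 131\right) - 13357 = \left(\frac{1}{\sqrt{14220}} + 131\right) - 13357 = \left(\frac{1}{6 \sqrt{395}} + 131\right) - 13357 = \left(\frac{\sqrt{395}}{2370} + 131\right) - 13357 = \left(131 + \frac{\sqrt{395}}{2370}\right) - 13357 = -13226 + \frac{\sqrt{395}}{2370}$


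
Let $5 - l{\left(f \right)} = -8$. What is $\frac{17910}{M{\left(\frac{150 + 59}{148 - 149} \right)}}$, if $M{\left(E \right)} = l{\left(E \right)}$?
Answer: $\frac{17910}{13} \approx 1377.7$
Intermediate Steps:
$l{\left(f \right)} = 13$ ($l{\left(f \right)} = 5 - -8 = 5 + 8 = 13$)
$M{\left(E \right)} = 13$
$\frac{17910}{M{\left(\frac{150 + 59}{148 - 149} \right)}} = \frac{17910}{13}$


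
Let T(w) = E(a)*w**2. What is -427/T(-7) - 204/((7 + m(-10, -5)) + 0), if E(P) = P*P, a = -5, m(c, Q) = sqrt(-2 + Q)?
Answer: (-61*sqrt(7) + 36127*I)/(175*(sqrt(7) - 7*I)) ≈ -25.849 + 9.6381*I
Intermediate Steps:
E(P) = P**2
T(w) = 25*w**2 (T(w) = (-5)**2*w**2 = 25*w**2)
-427/T(-7) - 204/((7 + m(-10, -5)) + 0) = -427/(25*(-7)**2) - 204/((7 + sqrt(-2 - 5)) + 0) = -427/(25*49) - 204/((7 + sqrt(-7)) + 0) = -427/1225 - 204/((7 + I*sqrt(7)) + 0) = -427*1/1225 - 204/(7 + I*sqrt(7)) = -61/175 - 204/(7 + I*sqrt(7))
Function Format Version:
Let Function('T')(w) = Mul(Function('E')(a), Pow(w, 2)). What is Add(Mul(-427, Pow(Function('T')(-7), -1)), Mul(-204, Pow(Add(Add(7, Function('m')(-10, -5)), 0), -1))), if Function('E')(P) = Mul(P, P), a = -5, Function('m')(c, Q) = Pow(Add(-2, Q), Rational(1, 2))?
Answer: Mul(Rational(1, 175), Pow(Add(Pow(7, Rational(1, 2)), Mul(-7, I)), -1), Add(Mul(-61, Pow(7, Rational(1, 2))), Mul(36127, I))) ≈ Add(-25.849, Mul(9.6381, I))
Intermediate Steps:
Function('E')(P) = Pow(P, 2)
Function('T')(w) = Mul(25, Pow(w, 2)) (Function('T')(w) = Mul(Pow(-5, 2), Pow(w, 2)) = Mul(25, Pow(w, 2)))
Add(Mul(-427, Pow(Function('T')(-7), -1)), Mul(-204, Pow(Add(Add(7, Function('m')(-10, -5)), 0), -1))) = Add(Mul(-427, Pow(Mul(25, Pow(-7, 2)), -1)), Mul(-204, Pow(Add(Add(7, Pow(Add(-2, -5), Rational(1, 2))), 0), -1))) = Add(Mul(-427, Pow(Mul(25, 49), -1)), Mul(-204, Pow(Add(Add(7, Pow(-7, Rational(1, 2))), 0), -1))) = Add(Mul(-427, Pow(1225, -1)), Mul(-204, Pow(Add(Add(7, Mul(I, Pow(7, Rational(1, 2)))), 0), -1))) = Add(Mul(-427, Rational(1, 1225)), Mul(-204, Pow(Add(7, Mul(I, Pow(7, Rational(1, 2)))), -1))) = Add(Rational(-61, 175), Mul(-204, Pow(Add(7, Mul(I, Pow(7, Rational(1, 2)))), -1)))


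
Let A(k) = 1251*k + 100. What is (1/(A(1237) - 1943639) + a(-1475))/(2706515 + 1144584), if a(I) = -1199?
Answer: -474866349/1525235461148 ≈ -0.00031134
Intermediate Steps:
A(k) = 100 + 1251*k
(1/(A(1237) - 1943639) + a(-1475))/(2706515 + 1144584) = (1/((100 + 1251*1237) - 1943639) - 1199)/(2706515 + 1144584) = (1/((100 + 1547487) - 1943639) - 1199)/3851099 = (1/(1547587 - 1943639) - 1199)*(1/3851099) = (1/(-396052) - 1199)*(1/3851099) = (-1/396052 - 1199)*(1/3851099) = -474866349/396052*1/3851099 = -474866349/1525235461148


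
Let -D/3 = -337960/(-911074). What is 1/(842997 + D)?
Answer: 455537/384015817449 ≈ 1.1862e-6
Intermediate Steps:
D = -506940/455537 (D = -(-1013880)/(-911074) = -(-1013880)*(-1)/911074 = -3*168980/455537 = -506940/455537 ≈ -1.1128)
1/(842997 + D) = 1/(842997 - 506940/455537) = 1/(384015817449/455537) = 455537/384015817449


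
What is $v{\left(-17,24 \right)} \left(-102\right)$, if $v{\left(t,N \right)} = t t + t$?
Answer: $-27744$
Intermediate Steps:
$v{\left(t,N \right)} = t + t^{2}$ ($v{\left(t,N \right)} = t^{2} + t = t + t^{2}$)
$v{\left(-17,24 \right)} \left(-102\right) = - 17 \left(1 - 17\right) \left(-102\right) = \left(-17\right) \left(-16\right) \left(-102\right) = 272 \left(-102\right) = -27744$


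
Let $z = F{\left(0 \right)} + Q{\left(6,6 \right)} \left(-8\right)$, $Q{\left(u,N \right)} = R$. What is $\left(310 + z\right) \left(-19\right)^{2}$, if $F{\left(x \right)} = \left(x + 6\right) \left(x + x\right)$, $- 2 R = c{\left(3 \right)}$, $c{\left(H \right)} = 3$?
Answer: $116242$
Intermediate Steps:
$R = - \frac{3}{2}$ ($R = \left(- \frac{1}{2}\right) 3 = - \frac{3}{2} \approx -1.5$)
$F{\left(x \right)} = 2 x \left(6 + x\right)$ ($F{\left(x \right)} = \left(6 + x\right) 2 x = 2 x \left(6 + x\right)$)
$Q{\left(u,N \right)} = - \frac{3}{2}$
$z = 12$ ($z = 2 \cdot 0 \left(6 + 0\right) - -12 = 2 \cdot 0 \cdot 6 + 12 = 0 + 12 = 12$)
$\left(310 + z\right) \left(-19\right)^{2} = \left(310 + 12\right) \left(-19\right)^{2} = 322 \cdot 361 = 116242$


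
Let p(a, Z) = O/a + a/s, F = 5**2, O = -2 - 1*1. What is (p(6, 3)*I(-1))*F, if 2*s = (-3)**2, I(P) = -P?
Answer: 125/6 ≈ 20.833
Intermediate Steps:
O = -3 (O = -2 - 1 = -3)
F = 25
s = 9/2 (s = (1/2)*(-3)**2 = (1/2)*9 = 9/2 ≈ 4.5000)
p(a, Z) = -3/a + 2*a/9 (p(a, Z) = -3/a + a/(9/2) = -3/a + a*(2/9) = -3/a + 2*a/9)
(p(6, 3)*I(-1))*F = ((-3/6 + (2/9)*6)*(-1*(-1)))*25 = ((-3*1/6 + 4/3)*1)*25 = ((-1/2 + 4/3)*1)*25 = ((5/6)*1)*25 = (5/6)*25 = 125/6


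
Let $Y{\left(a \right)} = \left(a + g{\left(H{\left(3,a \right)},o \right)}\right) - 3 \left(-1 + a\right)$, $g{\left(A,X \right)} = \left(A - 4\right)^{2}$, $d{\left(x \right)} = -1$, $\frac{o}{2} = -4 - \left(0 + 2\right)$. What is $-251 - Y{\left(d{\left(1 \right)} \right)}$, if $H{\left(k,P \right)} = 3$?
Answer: $-257$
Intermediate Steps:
$o = -12$ ($o = 2 \left(-4 - \left(0 + 2\right)\right) = 2 \left(-4 - 2\right) = 2 \left(-6\right) = -12$)
$g{\left(A,X \right)} = \left(-4 + A\right)^{2}$
$Y{\left(a \right)} = 4 - 2 a$ ($Y{\left(a \right)} = \left(a + \left(-4 + 3\right)^{2}\right) - 3 \left(-1 + a\right) = \left(a + \left(-1\right)^{2}\right) - \left(-3 + 3 a\right) = \left(a + 1\right) - \left(-3 + 3 a\right) = \left(1 + a\right) - \left(-3 + 3 a\right) = 4 - 2 a$)
$-251 - Y{\left(d{\left(1 \right)} \right)} = -251 - \left(4 - -2\right) = -251 - \left(4 + 2\right) = -251 - 6 = -257$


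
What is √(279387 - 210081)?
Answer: √69306 ≈ 263.26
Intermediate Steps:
√(279387 - 210081) = √69306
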